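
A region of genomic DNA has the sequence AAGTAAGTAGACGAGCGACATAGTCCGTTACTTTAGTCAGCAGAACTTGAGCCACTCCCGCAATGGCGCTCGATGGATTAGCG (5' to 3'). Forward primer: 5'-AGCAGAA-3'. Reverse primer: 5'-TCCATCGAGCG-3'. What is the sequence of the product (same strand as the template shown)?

The forward primer matches the template at positions 39–45.
Reverse complement of the reverse primer: CGCTCGATGGA. This occurs on the top strand at positions 67–77.
The product is the template from position 39 through 77 (39 bp).

5'-AGCAGAACTTGAGCCACTCCCGCAATGGCGCTCGATGGA-3'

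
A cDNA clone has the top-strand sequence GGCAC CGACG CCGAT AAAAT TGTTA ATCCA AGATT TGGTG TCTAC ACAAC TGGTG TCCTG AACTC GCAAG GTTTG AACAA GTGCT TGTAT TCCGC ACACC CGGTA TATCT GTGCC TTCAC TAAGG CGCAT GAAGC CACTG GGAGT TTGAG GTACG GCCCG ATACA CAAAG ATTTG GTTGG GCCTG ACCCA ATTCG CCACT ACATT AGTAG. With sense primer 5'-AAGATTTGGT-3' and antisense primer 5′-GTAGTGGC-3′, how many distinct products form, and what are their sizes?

Two products: 173 bp, 35 bp

The forward primer AAGATTTGGT matches the top strand at positions 30–39, 168–177.
The reverse primer's reverse complement is GCCACTAC, matching at positions 195–202.
Each forward site pairs with the reverse site to give a product ending at position 202: sizes 173, 35 bp.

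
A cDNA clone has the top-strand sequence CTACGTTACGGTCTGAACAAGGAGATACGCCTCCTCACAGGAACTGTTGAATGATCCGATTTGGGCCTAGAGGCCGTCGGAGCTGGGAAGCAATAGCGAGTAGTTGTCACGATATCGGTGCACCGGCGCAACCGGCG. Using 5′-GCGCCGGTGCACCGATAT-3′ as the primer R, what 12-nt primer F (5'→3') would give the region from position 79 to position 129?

5'-GGAGCTGGGAAG-3'

The reverse primer's reverse complement ATATCGGTGCACCGGCGC matches the template at positions 112–129; the product starts at position 79.
The forward primer is identical to the top strand over positions 79–90: GGAGCTGGGAAG.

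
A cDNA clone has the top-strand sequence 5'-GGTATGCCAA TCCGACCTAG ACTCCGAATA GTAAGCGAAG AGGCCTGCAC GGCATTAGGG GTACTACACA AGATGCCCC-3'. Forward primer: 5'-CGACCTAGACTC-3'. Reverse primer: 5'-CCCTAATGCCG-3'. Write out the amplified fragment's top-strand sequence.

5'-CGACCTAGACTCCGAATAGTAAGCGAAGAGGCCTGCACGGCATTAGGG-3'

The forward primer matches the template at positions 13–24.
Taking the reverse complement of CCCTAATGCCG gives CGGCATTAGGG, found at positions 50–60 on the template; the primer anneals here to the top strand with its 3' end pointing upstream.
The product is the template from position 13 through 60 (48 bp).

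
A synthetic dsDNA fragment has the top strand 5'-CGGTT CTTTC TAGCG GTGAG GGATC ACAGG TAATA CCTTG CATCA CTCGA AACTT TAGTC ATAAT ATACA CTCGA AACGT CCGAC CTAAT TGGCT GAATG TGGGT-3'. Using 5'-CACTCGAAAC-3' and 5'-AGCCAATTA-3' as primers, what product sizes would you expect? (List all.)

The forward primer CACTCGAAAC matches the top strand at positions 44–53, 69–78.
The reverse primer's reverse complement is TAATTGGCT, matching at positions 87–95.
Each forward site pairs with the reverse site to give a product ending at position 95: sizes 52, 27 bp.

52 bp, 27 bp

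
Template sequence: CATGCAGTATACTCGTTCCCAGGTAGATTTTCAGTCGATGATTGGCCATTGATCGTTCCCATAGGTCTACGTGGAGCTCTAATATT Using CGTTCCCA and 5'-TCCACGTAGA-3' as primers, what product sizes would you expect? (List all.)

The forward primer CGTTCCCA matches the top strand at positions 14–21, 54–61.
The reverse primer's reverse complement is TCTACGTGGA, matching at positions 66–75.
Each forward site pairs with the reverse site to give a product ending at position 75: sizes 62, 22 bp.

62 bp, 22 bp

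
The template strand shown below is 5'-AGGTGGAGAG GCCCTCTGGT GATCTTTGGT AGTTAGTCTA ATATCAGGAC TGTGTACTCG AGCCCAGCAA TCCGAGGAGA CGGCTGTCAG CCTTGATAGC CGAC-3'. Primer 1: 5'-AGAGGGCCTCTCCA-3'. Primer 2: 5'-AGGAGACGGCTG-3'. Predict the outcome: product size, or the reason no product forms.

Primer 1 (AGAGGGCCTCTCCA) has reverse complement TGGAGAGGCCCTCT, which matches the top strand at positions 4–17; primer 1 anneals to the top strand there with its 3' end pointing upstream toward position 4.
Primer 2 (AGGAGACGGCTG) matches the top strand directly at positions 75–86; it anneals to the bottom strand with its 3' end pointing downstream toward position 86.
The 3' ends diverge (primer 1 extends toward position 1, primer 2 toward position 104), so the primers never converge on a shared product.

No product — the primers' 3' ends point away from each other.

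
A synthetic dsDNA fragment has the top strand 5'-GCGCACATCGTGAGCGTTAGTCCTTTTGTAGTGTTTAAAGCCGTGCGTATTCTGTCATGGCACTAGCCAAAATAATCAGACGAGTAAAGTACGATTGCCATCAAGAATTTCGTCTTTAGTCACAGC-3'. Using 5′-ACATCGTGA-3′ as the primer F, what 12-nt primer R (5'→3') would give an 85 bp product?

5'-CTTTACTCGTCT-3'

The forward primer binds at positions 5–13, so an 85 bp product ends at position 5 + 85 − 1 = 89.
The reverse primer anneals to the top strand over positions 78–89, i.e. to AGACGAGTAAAG.
Its sequence written 5'→3' is the reverse complement: CTTTACTCGTCT.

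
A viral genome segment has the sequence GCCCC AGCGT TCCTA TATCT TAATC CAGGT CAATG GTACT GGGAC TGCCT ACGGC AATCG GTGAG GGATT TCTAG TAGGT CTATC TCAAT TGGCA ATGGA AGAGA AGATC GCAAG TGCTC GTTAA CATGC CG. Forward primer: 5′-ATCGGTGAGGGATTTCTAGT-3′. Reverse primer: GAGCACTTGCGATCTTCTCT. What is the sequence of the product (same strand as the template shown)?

5'-ATCGGTGAGGGATTTCTAGTAGGTCTATCTCAATTGGCAATGGAAGAGAAGATCGCAAGTGCTC-3'

Scanning the template, ATCGGTGAGGGATTTCTAGT occurs at positions 57–76; this primer anneals to the bottom strand there with its 3' end pointing downstream.
Taking the reverse complement of GAGCACTTGCGATCTTCTCT gives AGAGAAGATCGCAAGTGCTC, found at positions 101–120 on the template; the primer anneals here to the top strand with its 3' end pointing upstream.
The product is the template from position 57 through 120 (64 bp).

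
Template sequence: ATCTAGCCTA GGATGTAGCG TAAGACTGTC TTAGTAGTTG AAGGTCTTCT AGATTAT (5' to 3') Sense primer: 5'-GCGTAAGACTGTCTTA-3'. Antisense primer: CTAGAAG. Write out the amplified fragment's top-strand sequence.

Forward primer GCGTAAGACTGTCTTA is found on the top strand at positions 18–33.
The reverse primer's reverse complement is CTTCTAG, which matches the template at positions 46–52.
The product is the template from position 18 through 52 (35 bp).

5'-GCGTAAGACTGTCTTAGTAGTTGAAGGTCTTCTAG-3'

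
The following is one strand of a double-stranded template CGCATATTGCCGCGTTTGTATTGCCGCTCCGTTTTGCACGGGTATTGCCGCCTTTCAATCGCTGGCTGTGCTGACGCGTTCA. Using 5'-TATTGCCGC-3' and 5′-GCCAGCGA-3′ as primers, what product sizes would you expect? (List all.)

62 bp, 48 bp, 24 bp

The forward primer TATTGCCGC matches the top strand at positions 5–13, 19–27, 43–51.
The reverse primer's reverse complement is TCGCTGGC, matching at positions 59–66.
Each forward site pairs with the reverse site to give a product ending at position 66: sizes 62, 48, 24 bp.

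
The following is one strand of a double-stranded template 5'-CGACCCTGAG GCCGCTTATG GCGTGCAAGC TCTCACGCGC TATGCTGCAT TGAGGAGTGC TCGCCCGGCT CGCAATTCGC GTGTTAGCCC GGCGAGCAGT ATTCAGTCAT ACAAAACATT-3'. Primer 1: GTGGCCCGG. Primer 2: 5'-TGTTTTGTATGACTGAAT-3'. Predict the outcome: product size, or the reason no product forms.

Primer 1 (GTGGCCCGG) does not match the top strand, and its reverse complement CCGGGCCAC does not match either.
With no annealing site for primer 1, no amplification occurs.

No product — primer 1 has no binding site in the template.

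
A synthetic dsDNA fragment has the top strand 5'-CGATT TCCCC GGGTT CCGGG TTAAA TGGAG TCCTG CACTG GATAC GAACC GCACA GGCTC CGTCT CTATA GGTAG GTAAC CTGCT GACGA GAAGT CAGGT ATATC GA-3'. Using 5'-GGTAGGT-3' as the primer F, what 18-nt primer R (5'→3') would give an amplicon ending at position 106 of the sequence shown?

The forward primer binds at positions 71–77; the product's 3' end on the top strand is position 106.
The reverse primer anneals to the top strand over positions 89–106, i.e. to GAGAAGTCAGGTATATCG.
Its sequence written 5'→3' is the reverse complement: CGATATACCTGACTTCTC.

5'-CGATATACCTGACTTCTC-3'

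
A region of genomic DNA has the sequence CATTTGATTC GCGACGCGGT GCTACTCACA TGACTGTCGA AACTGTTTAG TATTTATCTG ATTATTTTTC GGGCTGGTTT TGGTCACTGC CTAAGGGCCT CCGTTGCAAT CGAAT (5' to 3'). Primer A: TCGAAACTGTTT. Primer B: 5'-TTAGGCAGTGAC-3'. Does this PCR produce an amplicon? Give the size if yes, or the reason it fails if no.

Primer A (TCGAAACTGTTT) matches the top strand at positions 37–48; it acts as a forward primer.
Primer B's reverse complement is GTCACTGCCTAA, matching the top strand at positions 83–94; it acts as a reverse primer.
The 3' ends face each other across positions 37–94, giving a 58 bp product.

Yes — a 58 bp product.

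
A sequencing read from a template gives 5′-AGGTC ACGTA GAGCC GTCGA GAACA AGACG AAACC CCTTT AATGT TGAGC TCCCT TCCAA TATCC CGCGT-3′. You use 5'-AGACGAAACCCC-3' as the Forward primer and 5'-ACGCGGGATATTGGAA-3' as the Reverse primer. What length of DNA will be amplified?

45 bp

Scanning the template, AGACGAAACCCC occurs at positions 26–37; this primer anneals to the bottom strand there with its 3' end pointing downstream.
Taking the reverse complement of ACGCGGGATATTGGAA gives TTCCAATATCCCGCGT, found at positions 55–70 on the template; the primer anneals here to the top strand with its 3' end pointing upstream.
Product length = (reverse-primer end) − (forward-primer start) + 1 = 70 − 26 + 1 = 45 bp.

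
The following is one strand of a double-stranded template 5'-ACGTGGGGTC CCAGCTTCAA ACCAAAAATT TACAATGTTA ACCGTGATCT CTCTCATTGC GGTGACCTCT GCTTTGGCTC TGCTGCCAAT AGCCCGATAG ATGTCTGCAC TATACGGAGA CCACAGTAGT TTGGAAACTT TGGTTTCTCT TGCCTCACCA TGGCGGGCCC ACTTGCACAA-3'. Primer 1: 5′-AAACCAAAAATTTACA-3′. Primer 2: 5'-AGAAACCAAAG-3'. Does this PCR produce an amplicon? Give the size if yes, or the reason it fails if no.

Yes — a 130 bp product.

Primer 1 (AAACCAAAAATTTACA) matches the top strand at positions 19–34; it acts as a forward primer.
Primer 2's reverse complement is CTTTGGTTTCT, matching the top strand at positions 138–148; it acts as a reverse primer.
The 3' ends face each other across positions 19–148, giving a 130 bp product.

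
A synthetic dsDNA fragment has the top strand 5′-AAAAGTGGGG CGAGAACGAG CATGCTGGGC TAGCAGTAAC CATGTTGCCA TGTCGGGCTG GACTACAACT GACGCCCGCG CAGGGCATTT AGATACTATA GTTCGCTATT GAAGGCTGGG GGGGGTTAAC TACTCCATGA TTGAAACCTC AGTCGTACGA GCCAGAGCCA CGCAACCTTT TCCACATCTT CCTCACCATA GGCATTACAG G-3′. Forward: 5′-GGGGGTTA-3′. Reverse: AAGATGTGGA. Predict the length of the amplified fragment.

The forward primer matches the template at positions 121–128.
Taking the reverse complement of AAGATGTGGA gives TCCACATCTT, found at positions 181–190 on the template; the primer anneals here to the top strand with its 3' end pointing upstream.
The product runs from position 121 to position 190, so its length is 190 − 121 + 1 = 70 bp.

70 bp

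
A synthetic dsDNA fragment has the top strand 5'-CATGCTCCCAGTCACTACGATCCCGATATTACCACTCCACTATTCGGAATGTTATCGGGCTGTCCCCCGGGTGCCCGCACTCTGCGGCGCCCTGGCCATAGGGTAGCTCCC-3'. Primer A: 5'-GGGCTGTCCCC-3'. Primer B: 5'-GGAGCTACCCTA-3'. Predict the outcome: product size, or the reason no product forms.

Yes — a 54 bp product.

Primer A (GGGCTGTCCCC) matches the top strand at positions 57–67; it acts as a forward primer.
Primer B's reverse complement is TAGGGTAGCTCC, matching the top strand at positions 99–110; it acts as a reverse primer.
The 3' ends face each other across positions 57–110, giving a 54 bp product.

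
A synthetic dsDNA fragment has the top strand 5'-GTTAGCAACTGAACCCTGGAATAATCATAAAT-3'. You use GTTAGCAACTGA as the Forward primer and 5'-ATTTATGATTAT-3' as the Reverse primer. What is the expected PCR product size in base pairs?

32 bp

Forward primer GTTAGCAACTGA is found on the top strand at positions 1–12.
Taking the reverse complement of ATTTATGATTAT gives ATAATCATAAAT, found at positions 21–32 on the template; the primer anneals here to the top strand with its 3' end pointing upstream.
The product runs from position 1 to position 32, so its length is 32 − 1 + 1 = 32 bp.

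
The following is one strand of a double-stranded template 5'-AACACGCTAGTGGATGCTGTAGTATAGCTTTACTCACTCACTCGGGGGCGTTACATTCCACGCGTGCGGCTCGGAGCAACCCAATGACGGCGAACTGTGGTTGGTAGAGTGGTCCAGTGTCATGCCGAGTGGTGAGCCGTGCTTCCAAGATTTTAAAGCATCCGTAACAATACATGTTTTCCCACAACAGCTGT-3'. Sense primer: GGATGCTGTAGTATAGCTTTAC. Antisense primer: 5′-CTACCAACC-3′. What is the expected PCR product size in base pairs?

Scanning the template, GGATGCTGTAGTATAGCTTTAC occurs at positions 12–33; this primer anneals to the bottom strand there with its 3' end pointing downstream.
The reverse primer's reverse complement is GGTTGGTAG, which matches the template at positions 99–107.
Amplicon spans positions 12–107: 96 bp.

96 bp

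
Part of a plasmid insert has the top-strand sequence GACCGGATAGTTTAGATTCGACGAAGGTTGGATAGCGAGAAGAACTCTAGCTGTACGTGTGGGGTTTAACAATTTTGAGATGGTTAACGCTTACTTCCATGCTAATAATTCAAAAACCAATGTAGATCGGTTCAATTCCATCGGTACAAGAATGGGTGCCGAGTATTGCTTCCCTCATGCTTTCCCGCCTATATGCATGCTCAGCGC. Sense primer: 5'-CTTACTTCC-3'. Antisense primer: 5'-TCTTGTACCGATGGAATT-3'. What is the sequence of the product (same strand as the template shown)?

Forward primer CTTACTTCC is found on the top strand at positions 90–98.
Reverse complement of the reverse primer: AATTCCATCGGTACAAGA. This occurs on the top strand at positions 134–151.
The product is the template from position 90 through 151 (62 bp).

5'-CTTACTTCCATGCTAATAATTCAAAAACCAATGTAGATCGGTTCAATTCCATCGGTACAAGA-3'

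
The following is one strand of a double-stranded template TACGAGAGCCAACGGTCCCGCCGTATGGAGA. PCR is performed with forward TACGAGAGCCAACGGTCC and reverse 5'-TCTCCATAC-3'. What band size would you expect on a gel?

31 bp

Forward primer TACGAGAGCCAACGGTCC is found on the top strand at positions 1–18.
Reverse complement of the reverse primer: GTATGGAGA. This occurs on the top strand at positions 23–31.
Amplicon spans positions 1–31: 31 bp.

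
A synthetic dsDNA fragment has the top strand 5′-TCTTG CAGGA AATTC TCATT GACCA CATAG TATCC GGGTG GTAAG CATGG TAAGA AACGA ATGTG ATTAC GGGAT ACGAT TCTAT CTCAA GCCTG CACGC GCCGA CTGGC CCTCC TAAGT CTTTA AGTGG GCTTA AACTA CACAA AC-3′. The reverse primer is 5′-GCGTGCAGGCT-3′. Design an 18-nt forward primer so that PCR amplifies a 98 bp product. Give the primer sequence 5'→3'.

The reverse primer's reverse complement AGCCTGCACGC matches the template at positions 90–100, so the product ends at position 100.
A 98 bp product then starts at position 100 − 98 + 1 = 3.
The forward primer is identical to the top strand there: TTGCAGGAAATTCTCATT.

5'-TTGCAGGAAATTCTCATT-3'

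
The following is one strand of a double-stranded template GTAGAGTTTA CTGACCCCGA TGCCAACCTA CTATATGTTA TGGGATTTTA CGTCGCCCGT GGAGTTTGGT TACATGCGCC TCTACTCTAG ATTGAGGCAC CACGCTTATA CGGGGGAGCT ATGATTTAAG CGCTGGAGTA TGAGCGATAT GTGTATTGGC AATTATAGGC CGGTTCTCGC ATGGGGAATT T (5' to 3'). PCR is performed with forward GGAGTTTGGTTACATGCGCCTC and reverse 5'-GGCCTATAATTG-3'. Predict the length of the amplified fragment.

111 bp

Scanning the template, GGAGTTTGGTTACATGCGCCTC occurs at positions 61–82; this primer anneals to the bottom strand there with its 3' end pointing downstream.
Reverse complement of the reverse primer: CAATTATAGGCC. This occurs on the top strand at positions 160–171.
Product length = (reverse-primer end) − (forward-primer start) + 1 = 171 − 61 + 1 = 111 bp.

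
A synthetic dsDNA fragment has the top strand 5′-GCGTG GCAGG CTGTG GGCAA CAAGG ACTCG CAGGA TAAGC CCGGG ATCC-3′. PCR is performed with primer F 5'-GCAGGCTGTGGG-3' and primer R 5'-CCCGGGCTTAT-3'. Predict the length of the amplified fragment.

40 bp

Scanning the template, GCAGGCTGTGGG occurs at positions 6–17; this primer anneals to the bottom strand there with its 3' end pointing downstream.
The reverse primer's reverse complement is ATAAGCCCGGG, which matches the template at positions 35–45.
Product length = (reverse-primer end) − (forward-primer start) + 1 = 45 − 6 + 1 = 40 bp.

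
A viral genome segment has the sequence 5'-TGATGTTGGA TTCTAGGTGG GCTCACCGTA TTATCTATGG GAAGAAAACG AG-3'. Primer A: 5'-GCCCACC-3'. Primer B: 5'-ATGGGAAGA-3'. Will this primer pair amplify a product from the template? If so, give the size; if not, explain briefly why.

No product — the primers' 3' ends point away from each other.

Primer A (GCCCACC) has reverse complement GGTGGGC, which matches the top strand at positions 16–22; primer A anneals to the top strand there with its 3' end pointing upstream toward position 16.
Primer B (ATGGGAAGA) matches the top strand directly at positions 37–45; it anneals to the bottom strand with its 3' end pointing downstream toward position 45.
The 3' ends diverge (primer A extends toward position 1, primer B toward position 52), so the primers never converge on a shared product.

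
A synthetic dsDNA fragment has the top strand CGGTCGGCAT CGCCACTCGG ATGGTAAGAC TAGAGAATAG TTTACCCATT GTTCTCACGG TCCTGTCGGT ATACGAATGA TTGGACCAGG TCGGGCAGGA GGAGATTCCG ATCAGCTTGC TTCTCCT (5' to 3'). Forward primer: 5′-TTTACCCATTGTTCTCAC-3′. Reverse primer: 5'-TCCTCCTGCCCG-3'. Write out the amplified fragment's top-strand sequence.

The forward primer matches the template at positions 41–58.
Taking the reverse complement of TCCTCCTGCCCG gives CGGGCAGGAGGA, found at positions 92–103 on the template; the primer anneals here to the top strand with its 3' end pointing upstream.
The product is the template from position 41 through 103 (63 bp).

5'-TTTACCCATTGTTCTCACGGTCCTGTCGGTATACGAATGATTGGACCAGGTCGGGCAGGAGGA-3'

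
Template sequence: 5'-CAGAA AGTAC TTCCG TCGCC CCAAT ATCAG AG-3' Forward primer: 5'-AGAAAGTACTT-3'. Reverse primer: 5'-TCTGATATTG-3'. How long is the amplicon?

Scanning the template, AGAAAGTACTT occurs at positions 2–12; this primer anneals to the bottom strand there with its 3' end pointing downstream.
Taking the reverse complement of TCTGATATTG gives CAATATCAGA, found at positions 22–31 on the template; the primer anneals here to the top strand with its 3' end pointing upstream.
Amplicon spans positions 2–31: 30 bp.

30 bp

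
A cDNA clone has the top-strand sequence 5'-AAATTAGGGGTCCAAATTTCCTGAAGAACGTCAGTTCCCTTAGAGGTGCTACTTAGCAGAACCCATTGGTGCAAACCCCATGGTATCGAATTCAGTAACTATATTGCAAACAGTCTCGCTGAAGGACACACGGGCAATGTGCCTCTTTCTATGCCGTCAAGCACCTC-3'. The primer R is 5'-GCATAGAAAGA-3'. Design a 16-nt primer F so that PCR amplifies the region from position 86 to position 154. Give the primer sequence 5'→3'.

5'-TCGAATTCAGTAACTA-3'

The reverse primer's reverse complement TCTTTCTATGC matches the template at positions 144–154; the product starts at position 86.
The forward primer is identical to the top strand over positions 86–101: TCGAATTCAGTAACTA.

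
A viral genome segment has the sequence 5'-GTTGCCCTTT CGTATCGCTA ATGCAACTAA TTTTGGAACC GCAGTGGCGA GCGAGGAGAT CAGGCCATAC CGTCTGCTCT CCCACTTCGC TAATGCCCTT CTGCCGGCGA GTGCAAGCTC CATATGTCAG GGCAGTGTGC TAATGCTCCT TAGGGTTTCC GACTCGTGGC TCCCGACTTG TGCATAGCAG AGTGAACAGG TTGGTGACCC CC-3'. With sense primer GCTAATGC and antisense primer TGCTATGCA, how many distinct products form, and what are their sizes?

The forward primer GCTAATGC matches the top strand at positions 17–24, 89–96, 139–146.
The reverse primer's reverse complement is TGCATAGCA, matching at positions 181–189.
Each forward site pairs with the reverse site to give a product ending at position 189: sizes 173, 101, 51 bp.

Three products: 173 bp, 101 bp, 51 bp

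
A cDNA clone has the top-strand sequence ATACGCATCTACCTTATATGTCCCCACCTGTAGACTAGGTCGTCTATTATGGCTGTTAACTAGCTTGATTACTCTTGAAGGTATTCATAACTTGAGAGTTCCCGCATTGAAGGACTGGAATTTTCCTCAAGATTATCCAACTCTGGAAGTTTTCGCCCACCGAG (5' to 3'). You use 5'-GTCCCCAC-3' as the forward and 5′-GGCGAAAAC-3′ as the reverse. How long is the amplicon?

Scanning the template, GTCCCCAC occurs at positions 20–27; this primer anneals to the bottom strand there with its 3' end pointing downstream.
Reverse complement of the reverse primer: GTTTTCGCC. This occurs on the top strand at positions 149–157.
Product length = (reverse-primer end) − (forward-primer start) + 1 = 157 − 20 + 1 = 138 bp.

138 bp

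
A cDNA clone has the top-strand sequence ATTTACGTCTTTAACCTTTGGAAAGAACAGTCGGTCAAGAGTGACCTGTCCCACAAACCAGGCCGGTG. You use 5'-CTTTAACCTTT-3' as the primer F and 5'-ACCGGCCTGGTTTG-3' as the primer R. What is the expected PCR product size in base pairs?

59 bp

The forward primer matches the template at positions 9–19.
Reverse complement of the reverse primer: CAAACCAGGCCGGT. This occurs on the top strand at positions 54–67.
The product runs from position 9 to position 67, so its length is 67 − 9 + 1 = 59 bp.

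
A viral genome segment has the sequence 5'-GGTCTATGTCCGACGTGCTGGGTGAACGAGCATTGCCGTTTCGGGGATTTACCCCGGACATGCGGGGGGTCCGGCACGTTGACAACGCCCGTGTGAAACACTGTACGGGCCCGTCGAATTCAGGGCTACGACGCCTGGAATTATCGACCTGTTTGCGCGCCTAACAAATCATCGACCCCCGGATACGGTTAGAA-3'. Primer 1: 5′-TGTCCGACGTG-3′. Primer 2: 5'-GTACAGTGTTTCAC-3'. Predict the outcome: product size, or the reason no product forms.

Yes — a 100 bp product.

Primer 1 (TGTCCGACGTG) matches the top strand at positions 7–17; it acts as a forward primer.
Primer 2's reverse complement is GTGAAACACTGTAC, matching the top strand at positions 93–106; it acts as a reverse primer.
The 3' ends face each other across positions 7–106, giving a 100 bp product.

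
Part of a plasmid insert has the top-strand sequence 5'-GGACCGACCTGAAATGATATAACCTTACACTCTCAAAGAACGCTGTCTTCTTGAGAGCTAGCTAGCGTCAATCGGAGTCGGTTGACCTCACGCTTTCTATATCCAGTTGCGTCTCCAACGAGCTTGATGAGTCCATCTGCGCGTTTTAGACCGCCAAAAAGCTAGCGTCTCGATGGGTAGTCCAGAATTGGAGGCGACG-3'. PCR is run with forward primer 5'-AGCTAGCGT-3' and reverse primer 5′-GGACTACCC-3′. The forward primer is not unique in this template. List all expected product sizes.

The forward primer AGCTAGCGT matches the top strand at positions 60–68, 160–168.
The reverse primer's reverse complement is GGGTAGTCC, matching at positions 175–183.
Each forward site pairs with the reverse site to give a product ending at position 183: sizes 124, 24 bp.

124 bp, 24 bp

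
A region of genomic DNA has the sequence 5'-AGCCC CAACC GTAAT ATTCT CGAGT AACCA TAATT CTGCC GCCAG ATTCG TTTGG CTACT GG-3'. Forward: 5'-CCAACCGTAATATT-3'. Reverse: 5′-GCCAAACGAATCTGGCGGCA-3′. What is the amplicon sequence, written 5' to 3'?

Forward primer CCAACCGTAATATT is found on the top strand at positions 5–18.
Reverse complement of the reverse primer: TGCCGCCAGATTCGTTTGGC. This occurs on the top strand at positions 37–56.
The product is the template from position 5 through 56 (52 bp).

5'-CCAACCGTAATATTCTCGAGTAACCATAATTCTGCCGCCAGATTCGTTTGGC-3'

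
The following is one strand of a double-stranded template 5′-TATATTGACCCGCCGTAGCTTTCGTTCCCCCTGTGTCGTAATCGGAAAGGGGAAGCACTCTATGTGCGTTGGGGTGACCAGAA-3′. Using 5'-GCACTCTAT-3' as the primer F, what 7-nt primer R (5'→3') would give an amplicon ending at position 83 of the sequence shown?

The forward primer binds at positions 55–63; the product's 3' end on the top strand is position 83.
The reverse primer anneals to the top strand over positions 77–83, i.e. to ACCAGAA.
Its sequence written 5'→3' is the reverse complement: TTCTGGT.

5'-TTCTGGT-3'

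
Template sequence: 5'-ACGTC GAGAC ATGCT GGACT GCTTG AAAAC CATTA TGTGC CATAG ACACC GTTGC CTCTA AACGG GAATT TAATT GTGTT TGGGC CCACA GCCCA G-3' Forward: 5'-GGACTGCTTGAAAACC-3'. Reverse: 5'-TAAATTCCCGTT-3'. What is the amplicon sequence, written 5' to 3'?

Forward primer GGACTGCTTGAAAACC is found on the top strand at positions 16–31.
Taking the reverse complement of TAAATTCCCGTT gives AACGGGAATTTA, found at positions 61–72 on the template; the primer anneals here to the top strand with its 3' end pointing upstream.
The product is the template from position 16 through 72 (57 bp).

5'-GGACTGCTTGAAAACCATTATGTGCCATAGACACCGTTGCCTCTAAACGGGAATTTA-3'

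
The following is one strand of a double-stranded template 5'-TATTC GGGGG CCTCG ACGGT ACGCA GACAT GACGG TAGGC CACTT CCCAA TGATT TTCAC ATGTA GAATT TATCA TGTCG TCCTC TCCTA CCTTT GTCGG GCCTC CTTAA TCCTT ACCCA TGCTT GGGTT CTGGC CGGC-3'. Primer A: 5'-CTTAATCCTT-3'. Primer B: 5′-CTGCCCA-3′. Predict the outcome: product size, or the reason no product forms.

No product — primer B has no binding site in the template.

Primer B (CTGCCCA) does not match the top strand, and its reverse complement TGGGCAG does not match either.
With no annealing site for primer B, no amplification occurs.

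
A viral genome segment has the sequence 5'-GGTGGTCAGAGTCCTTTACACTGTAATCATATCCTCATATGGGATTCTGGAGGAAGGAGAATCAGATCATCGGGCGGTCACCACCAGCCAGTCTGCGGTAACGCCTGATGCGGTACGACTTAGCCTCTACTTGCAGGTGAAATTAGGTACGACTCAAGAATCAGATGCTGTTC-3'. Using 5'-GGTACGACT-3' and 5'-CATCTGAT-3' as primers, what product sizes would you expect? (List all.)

The forward primer GGTACGACT matches the top strand at positions 112–120, 146–154.
The reverse primer's reverse complement is ATCAGATG, matching at positions 160–167.
Each forward site pairs with the reverse site to give a product ending at position 167: sizes 56, 22 bp.

56 bp, 22 bp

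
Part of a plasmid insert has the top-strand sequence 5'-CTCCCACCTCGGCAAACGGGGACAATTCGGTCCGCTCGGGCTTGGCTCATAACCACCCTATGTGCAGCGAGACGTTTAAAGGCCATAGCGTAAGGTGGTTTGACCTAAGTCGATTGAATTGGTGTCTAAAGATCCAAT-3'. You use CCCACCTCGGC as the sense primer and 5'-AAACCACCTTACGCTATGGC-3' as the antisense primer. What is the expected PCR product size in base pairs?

Forward primer CCCACCTCGGC is found on the top strand at positions 3–13.
The reverse primer's reverse complement is GCCATAGCGTAAGGTGGTTT, which matches the template at positions 82–101.
Product length = (reverse-primer end) − (forward-primer start) + 1 = 101 − 3 + 1 = 99 bp.

99 bp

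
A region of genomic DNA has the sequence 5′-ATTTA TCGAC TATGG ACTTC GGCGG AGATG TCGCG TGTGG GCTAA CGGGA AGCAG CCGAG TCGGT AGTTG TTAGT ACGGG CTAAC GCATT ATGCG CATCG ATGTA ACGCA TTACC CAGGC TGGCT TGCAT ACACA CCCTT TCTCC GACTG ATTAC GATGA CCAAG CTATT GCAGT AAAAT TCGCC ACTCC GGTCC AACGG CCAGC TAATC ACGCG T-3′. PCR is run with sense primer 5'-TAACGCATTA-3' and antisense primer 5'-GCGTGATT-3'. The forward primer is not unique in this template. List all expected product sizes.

133 bp, 111 bp

The forward primer TAACGCATTA matches the top strand at positions 82–91, 104–113.
The reverse primer's reverse complement is AATCACGC, matching at positions 207–214.
Each forward site pairs with the reverse site to give a product ending at position 214: sizes 133, 111 bp.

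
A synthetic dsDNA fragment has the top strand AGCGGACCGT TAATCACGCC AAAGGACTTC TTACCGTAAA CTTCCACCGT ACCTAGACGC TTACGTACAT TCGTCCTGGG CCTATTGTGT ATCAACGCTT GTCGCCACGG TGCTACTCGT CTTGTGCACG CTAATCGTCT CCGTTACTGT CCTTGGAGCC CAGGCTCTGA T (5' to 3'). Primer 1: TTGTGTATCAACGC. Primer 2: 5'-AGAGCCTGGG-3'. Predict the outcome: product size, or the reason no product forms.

Primer 1 (TTGTGTATCAACGC) matches the top strand at positions 85–98; it acts as a forward primer.
Primer 2's reverse complement is CCCAGGCTCT, matching the top strand at positions 159–168; it acts as a reverse primer.
The 3' ends face each other across positions 85–168, giving an 84 bp product.

Yes — an 84 bp product.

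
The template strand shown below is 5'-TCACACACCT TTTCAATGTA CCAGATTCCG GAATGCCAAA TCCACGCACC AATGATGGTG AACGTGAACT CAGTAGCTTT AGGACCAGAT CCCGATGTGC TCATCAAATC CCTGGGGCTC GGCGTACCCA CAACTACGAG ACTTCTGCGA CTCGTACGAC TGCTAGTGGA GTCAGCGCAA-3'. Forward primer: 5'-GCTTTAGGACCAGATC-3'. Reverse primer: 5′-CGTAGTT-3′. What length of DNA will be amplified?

Forward primer GCTTTAGGACCAGATC is found on the top strand at positions 76–91.
Taking the reverse complement of CGTAGTT gives AACTACG, found at positions 132–138 on the template; the primer anneals here to the top strand with its 3' end pointing upstream.
Amplicon spans positions 76–138: 63 bp.

63 bp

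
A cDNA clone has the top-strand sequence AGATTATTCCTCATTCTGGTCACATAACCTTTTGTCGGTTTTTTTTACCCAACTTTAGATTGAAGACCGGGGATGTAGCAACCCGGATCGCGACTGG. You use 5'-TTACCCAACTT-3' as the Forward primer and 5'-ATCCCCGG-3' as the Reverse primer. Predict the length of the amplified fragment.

30 bp

The forward primer matches the template at positions 45–55.
Reverse complement of the reverse primer: CCGGGGAT. This occurs on the top strand at positions 67–74.
Amplicon spans positions 45–74: 30 bp.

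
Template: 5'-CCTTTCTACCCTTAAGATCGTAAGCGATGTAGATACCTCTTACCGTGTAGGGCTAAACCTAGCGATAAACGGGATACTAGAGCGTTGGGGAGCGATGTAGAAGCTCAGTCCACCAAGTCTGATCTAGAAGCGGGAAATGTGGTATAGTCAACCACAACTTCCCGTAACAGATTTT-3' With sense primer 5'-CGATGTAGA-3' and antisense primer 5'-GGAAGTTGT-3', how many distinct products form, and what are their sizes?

The forward primer CGATGTAGA matches the top strand at positions 25–33, 93–101.
The reverse primer's reverse complement is ACAACTTCC, matching at positions 154–162.
Each forward site pairs with the reverse site to give a product ending at position 162: sizes 138, 70 bp.

Two products: 138 bp, 70 bp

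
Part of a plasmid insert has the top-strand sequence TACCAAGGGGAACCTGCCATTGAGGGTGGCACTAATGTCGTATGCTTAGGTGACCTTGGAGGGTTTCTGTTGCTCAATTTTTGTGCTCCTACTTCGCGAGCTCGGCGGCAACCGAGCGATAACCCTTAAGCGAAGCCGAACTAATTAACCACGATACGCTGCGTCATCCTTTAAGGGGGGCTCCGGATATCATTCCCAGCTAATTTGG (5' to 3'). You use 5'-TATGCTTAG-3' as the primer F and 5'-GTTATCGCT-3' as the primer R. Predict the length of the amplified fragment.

Forward primer TATGCTTAG is found on the top strand at positions 41–49.
Taking the reverse complement of GTTATCGCT gives AGCGATAAC, found at positions 115–123 on the template; the primer anneals here to the top strand with its 3' end pointing upstream.
Amplicon spans positions 41–123: 83 bp.

83 bp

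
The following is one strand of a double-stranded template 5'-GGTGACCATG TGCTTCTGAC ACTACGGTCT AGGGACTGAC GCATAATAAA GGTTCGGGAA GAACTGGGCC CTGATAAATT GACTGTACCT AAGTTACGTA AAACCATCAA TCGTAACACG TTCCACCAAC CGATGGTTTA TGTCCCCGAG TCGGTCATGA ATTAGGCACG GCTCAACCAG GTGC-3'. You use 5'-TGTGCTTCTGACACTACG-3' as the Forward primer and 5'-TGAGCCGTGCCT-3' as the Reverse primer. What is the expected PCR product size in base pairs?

Scanning the template, TGTGCTTCTGACACTACG occurs at positions 9–26; this primer anneals to the bottom strand there with its 3' end pointing downstream.
Taking the reverse complement of TGAGCCGTGCCT gives AGGCACGGCTCA, found at positions 164–175 on the template; the primer anneals here to the top strand with its 3' end pointing upstream.
Product length = (reverse-primer end) − (forward-primer start) + 1 = 175 − 9 + 1 = 167 bp.

167 bp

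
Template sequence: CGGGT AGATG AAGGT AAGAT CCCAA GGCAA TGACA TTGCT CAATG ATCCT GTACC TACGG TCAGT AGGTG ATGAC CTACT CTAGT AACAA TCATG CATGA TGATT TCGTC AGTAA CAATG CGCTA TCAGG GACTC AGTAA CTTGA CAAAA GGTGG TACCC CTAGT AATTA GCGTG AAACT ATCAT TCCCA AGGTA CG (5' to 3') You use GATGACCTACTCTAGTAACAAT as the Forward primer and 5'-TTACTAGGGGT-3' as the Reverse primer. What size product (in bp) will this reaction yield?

Scanning the template, GATGACCTACTCTAGTAACAAT occurs at positions 70–91; this primer anneals to the bottom strand there with its 3' end pointing downstream.
Taking the reverse complement of TTACTAGGGGT gives ACCCCTAGTAA, found at positions 157–167 on the template; the primer anneals here to the top strand with its 3' end pointing upstream.
Amplicon spans positions 70–167: 98 bp.

98 bp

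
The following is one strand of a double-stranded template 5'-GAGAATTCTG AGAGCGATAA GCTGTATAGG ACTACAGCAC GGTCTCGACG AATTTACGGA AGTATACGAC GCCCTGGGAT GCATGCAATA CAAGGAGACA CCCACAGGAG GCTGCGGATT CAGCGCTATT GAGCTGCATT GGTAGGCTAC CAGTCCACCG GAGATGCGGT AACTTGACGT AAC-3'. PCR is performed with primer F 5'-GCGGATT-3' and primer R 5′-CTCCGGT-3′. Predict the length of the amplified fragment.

The forward primer matches the template at positions 114–120.
Taking the reverse complement of CTCCGGT gives ACCGGAG, found at positions 157–163 on the template; the primer anneals here to the top strand with its 3' end pointing upstream.
Amplicon spans positions 114–163: 50 bp.

50 bp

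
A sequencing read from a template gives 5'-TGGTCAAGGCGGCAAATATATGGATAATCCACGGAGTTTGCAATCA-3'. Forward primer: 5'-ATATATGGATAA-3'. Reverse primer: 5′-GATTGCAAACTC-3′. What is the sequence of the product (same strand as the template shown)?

5'-ATATATGGATAATCCACGGAGTTTGCAATC-3'

Scanning the template, ATATATGGATAA occurs at positions 16–27; this primer anneals to the bottom strand there with its 3' end pointing downstream.
The reverse primer's reverse complement is GAGTTTGCAATC, which matches the template at positions 34–45.
The product is the template from position 16 through 45 (30 bp).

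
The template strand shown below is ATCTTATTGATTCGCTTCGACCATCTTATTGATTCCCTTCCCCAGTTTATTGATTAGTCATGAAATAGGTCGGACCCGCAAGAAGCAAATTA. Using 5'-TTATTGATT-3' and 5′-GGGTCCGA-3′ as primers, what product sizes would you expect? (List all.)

74 bp, 52 bp, 31 bp

The forward primer TTATTGATT matches the top strand at positions 4–12, 26–34, 47–55.
The reverse primer's reverse complement is TCGGACCC, matching at positions 70–77.
Each forward site pairs with the reverse site to give a product ending at position 77: sizes 74, 52, 31 bp.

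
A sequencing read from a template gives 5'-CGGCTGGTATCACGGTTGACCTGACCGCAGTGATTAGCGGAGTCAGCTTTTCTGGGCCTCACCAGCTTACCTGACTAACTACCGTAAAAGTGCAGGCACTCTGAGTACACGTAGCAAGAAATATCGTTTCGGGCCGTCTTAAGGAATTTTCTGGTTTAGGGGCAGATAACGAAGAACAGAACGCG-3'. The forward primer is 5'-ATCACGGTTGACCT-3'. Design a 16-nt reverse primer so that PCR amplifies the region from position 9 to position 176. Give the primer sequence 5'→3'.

5'-TTCTTCGTTATCTGCC-3'

The product's 3' end on the top strand is position 176.
The reverse primer anneals to the top strand over positions 161–176, i.e. to GGCAGATAACGAAGAA.
Its sequence written 5'→3' is the reverse complement: TTCTTCGTTATCTGCC.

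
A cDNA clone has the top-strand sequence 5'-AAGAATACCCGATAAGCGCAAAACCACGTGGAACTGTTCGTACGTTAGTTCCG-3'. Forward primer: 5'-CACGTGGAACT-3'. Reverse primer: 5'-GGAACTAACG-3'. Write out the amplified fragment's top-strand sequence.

5'-CACGTGGAACTGTTCGTACGTTAGTTCC-3'

Forward primer CACGTGGAACT is found on the top strand at positions 25–35.
The reverse primer's reverse complement is CGTTAGTTCC, which matches the template at positions 43–52.
The product is the template from position 25 through 52 (28 bp).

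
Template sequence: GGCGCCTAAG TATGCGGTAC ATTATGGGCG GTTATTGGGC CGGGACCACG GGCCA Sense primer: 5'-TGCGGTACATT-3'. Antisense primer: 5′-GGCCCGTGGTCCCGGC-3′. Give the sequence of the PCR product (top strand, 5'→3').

5'-TGCGGTACATTATGGGCGGTTATTGGGCCGGGACCACGGGCC-3'

Scanning the template, TGCGGTACATT occurs at positions 13–23; this primer anneals to the bottom strand there with its 3' end pointing downstream.
Reverse complement of the reverse primer: GCCGGGACCACGGGCC. This occurs on the top strand at positions 39–54.
The product is the template from position 13 through 54 (42 bp).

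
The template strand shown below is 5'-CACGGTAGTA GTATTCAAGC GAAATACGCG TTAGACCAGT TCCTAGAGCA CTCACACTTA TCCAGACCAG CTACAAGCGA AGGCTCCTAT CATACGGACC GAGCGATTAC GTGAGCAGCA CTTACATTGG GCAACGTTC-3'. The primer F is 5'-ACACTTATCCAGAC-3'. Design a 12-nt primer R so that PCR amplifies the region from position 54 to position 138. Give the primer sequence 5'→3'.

5'-AACGTTGCCCAA-3'

The product's 3' end on the top strand is position 138.
The reverse primer anneals to the top strand over positions 127–138, i.e. to TTGGGCAACGTT.
Its sequence written 5'→3' is the reverse complement: AACGTTGCCCAA.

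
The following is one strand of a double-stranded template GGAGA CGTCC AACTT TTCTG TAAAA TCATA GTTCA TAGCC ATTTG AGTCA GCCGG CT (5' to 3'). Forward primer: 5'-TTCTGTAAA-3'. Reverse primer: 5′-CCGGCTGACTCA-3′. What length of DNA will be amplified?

Forward primer TTCTGTAAA is found on the top strand at positions 16–24.
Reverse complement of the reverse primer: TGAGTCAGCCGG. This occurs on the top strand at positions 44–55.
Product length = (reverse-primer end) − (forward-primer start) + 1 = 55 − 16 + 1 = 40 bp.

40 bp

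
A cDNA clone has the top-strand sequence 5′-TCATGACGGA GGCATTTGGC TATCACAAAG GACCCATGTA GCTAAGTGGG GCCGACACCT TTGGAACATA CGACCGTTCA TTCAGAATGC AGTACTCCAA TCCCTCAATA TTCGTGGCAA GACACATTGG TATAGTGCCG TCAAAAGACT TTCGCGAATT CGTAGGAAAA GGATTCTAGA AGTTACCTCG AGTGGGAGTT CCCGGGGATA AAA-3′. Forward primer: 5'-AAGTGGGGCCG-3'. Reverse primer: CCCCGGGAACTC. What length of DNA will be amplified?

164 bp

Scanning the template, AAGTGGGGCCG occurs at positions 44–54; this primer anneals to the bottom strand there with its 3' end pointing downstream.
Taking the reverse complement of CCCCGGGAACTC gives GAGTTCCCGGGG, found at positions 196–207 on the template; the primer anneals here to the top strand with its 3' end pointing upstream.
Product length = (reverse-primer end) − (forward-primer start) + 1 = 207 − 44 + 1 = 164 bp.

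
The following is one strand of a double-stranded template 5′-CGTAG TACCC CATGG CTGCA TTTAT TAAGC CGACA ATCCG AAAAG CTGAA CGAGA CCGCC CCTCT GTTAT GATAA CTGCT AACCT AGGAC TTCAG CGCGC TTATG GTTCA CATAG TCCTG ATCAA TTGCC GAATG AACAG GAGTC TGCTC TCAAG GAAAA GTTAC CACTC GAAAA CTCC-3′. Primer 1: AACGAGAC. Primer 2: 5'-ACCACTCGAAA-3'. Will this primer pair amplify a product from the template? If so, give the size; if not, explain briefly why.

No product — both primers anneal to the same strand and extend in the same direction.

Primer 1 (AACGAGAC) matches the top strand at positions 49–56 (3' end points downstream).
Primer 2 (ACCACTCGAAA) also matches the top strand directly, at positions 164–174 — its reverse complement TTTCGAGTGGT is not present.
Both primers anneal to the bottom strand with 3' ends pointing the same way, so neither can prime synthesis back toward the other.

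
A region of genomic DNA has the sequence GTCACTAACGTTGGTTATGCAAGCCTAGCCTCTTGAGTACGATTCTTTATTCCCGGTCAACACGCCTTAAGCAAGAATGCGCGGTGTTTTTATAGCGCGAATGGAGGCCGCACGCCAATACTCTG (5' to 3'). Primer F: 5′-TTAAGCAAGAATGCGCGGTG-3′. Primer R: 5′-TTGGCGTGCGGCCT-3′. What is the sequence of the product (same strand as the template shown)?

5'-TTAAGCAAGAATGCGCGGTGTTTTTATAGCGCGAATGGAGGCCGCACGCCAA-3'

The forward primer matches the template at positions 67–86.
Reverse complement of the reverse primer: AGGCCGCACGCCAA. This occurs on the top strand at positions 105–118.
The product is the template from position 67 through 118 (52 bp).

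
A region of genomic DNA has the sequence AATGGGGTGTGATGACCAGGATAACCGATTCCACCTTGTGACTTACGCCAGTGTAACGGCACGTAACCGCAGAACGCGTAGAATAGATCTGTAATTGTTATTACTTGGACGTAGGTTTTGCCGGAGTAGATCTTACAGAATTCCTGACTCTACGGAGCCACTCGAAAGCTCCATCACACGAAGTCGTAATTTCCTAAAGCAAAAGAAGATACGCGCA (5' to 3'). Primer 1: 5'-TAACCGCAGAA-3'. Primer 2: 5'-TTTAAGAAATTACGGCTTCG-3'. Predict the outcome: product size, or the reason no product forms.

Primer 2 (TTTAAGAAATTACGGCTTCG) does not match the top strand, and its reverse complement CGAAGCCGTAATTTCTTAAA does not match either.
With no annealing site for primer 2, no amplification occurs.

No product — primer 2 has no binding site in the template.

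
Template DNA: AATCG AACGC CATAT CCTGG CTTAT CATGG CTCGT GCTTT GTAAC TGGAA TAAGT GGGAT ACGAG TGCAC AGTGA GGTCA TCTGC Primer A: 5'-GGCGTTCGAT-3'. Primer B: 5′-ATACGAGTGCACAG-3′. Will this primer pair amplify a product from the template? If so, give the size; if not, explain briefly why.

No product — the primers' 3' ends point away from each other.

Primer A (GGCGTTCGAT) has reverse complement ATCGAACGCC, which matches the top strand at positions 2–11; primer A anneals to the top strand there with its 3' end pointing upstream toward position 2.
Primer B (ATACGAGTGCACAG) matches the top strand directly at positions 59–72; it anneals to the bottom strand with its 3' end pointing downstream toward position 72.
The 3' ends diverge (primer A extends toward position 1, primer B toward position 85), so the primers never converge on a shared product.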